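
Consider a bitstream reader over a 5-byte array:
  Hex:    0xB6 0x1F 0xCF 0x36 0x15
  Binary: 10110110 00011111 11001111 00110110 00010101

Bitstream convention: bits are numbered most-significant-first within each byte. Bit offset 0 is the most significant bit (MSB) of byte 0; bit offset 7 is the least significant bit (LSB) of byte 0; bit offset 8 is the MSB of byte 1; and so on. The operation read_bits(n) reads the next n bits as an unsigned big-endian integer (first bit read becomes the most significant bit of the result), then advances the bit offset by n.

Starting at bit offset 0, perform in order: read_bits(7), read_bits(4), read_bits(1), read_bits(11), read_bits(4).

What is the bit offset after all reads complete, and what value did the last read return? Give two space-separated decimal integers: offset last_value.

Answer: 27 9

Derivation:
Read 1: bits[0:7] width=7 -> value=91 (bin 1011011); offset now 7 = byte 0 bit 7; 33 bits remain
Read 2: bits[7:11] width=4 -> value=0 (bin 0000); offset now 11 = byte 1 bit 3; 29 bits remain
Read 3: bits[11:12] width=1 -> value=1 (bin 1); offset now 12 = byte 1 bit 4; 28 bits remain
Read 4: bits[12:23] width=11 -> value=2023 (bin 11111100111); offset now 23 = byte 2 bit 7; 17 bits remain
Read 5: bits[23:27] width=4 -> value=9 (bin 1001); offset now 27 = byte 3 bit 3; 13 bits remain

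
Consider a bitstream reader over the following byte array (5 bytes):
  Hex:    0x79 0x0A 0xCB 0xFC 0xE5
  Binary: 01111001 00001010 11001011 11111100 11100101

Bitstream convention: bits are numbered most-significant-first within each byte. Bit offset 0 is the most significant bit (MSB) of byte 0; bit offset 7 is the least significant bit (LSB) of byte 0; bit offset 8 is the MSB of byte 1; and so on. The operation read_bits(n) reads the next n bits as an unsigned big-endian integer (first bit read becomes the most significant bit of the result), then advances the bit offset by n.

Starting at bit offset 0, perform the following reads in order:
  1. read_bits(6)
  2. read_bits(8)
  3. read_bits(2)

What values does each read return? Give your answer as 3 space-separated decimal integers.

Answer: 30 66 2

Derivation:
Read 1: bits[0:6] width=6 -> value=30 (bin 011110); offset now 6 = byte 0 bit 6; 34 bits remain
Read 2: bits[6:14] width=8 -> value=66 (bin 01000010); offset now 14 = byte 1 bit 6; 26 bits remain
Read 3: bits[14:16] width=2 -> value=2 (bin 10); offset now 16 = byte 2 bit 0; 24 bits remain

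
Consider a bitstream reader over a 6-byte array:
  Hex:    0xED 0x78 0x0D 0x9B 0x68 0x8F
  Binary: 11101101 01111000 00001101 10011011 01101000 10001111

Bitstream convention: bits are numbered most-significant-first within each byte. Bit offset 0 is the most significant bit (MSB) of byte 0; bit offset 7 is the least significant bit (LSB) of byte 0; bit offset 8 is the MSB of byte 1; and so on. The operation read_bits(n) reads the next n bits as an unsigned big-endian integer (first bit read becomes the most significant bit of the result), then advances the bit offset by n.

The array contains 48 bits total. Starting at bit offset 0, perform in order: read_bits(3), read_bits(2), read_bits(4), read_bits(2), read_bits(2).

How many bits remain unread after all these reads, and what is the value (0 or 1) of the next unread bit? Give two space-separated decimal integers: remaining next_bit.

Read 1: bits[0:3] width=3 -> value=7 (bin 111); offset now 3 = byte 0 bit 3; 45 bits remain
Read 2: bits[3:5] width=2 -> value=1 (bin 01); offset now 5 = byte 0 bit 5; 43 bits remain
Read 3: bits[5:9] width=4 -> value=10 (bin 1010); offset now 9 = byte 1 bit 1; 39 bits remain
Read 4: bits[9:11] width=2 -> value=3 (bin 11); offset now 11 = byte 1 bit 3; 37 bits remain
Read 5: bits[11:13] width=2 -> value=3 (bin 11); offset now 13 = byte 1 bit 5; 35 bits remain

Answer: 35 0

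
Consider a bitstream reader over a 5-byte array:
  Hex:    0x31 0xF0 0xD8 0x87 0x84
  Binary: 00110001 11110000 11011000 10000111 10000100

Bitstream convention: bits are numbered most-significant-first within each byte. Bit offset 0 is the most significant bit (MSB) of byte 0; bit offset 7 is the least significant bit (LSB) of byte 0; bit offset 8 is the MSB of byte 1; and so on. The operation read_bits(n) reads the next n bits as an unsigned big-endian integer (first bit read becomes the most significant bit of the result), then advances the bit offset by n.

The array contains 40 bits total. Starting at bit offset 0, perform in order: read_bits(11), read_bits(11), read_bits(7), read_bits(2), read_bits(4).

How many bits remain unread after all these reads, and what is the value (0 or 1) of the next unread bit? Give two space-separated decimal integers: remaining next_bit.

Answer: 5 0

Derivation:
Read 1: bits[0:11] width=11 -> value=399 (bin 00110001111); offset now 11 = byte 1 bit 3; 29 bits remain
Read 2: bits[11:22] width=11 -> value=1078 (bin 10000110110); offset now 22 = byte 2 bit 6; 18 bits remain
Read 3: bits[22:29] width=7 -> value=16 (bin 0010000); offset now 29 = byte 3 bit 5; 11 bits remain
Read 4: bits[29:31] width=2 -> value=3 (bin 11); offset now 31 = byte 3 bit 7; 9 bits remain
Read 5: bits[31:35] width=4 -> value=12 (bin 1100); offset now 35 = byte 4 bit 3; 5 bits remain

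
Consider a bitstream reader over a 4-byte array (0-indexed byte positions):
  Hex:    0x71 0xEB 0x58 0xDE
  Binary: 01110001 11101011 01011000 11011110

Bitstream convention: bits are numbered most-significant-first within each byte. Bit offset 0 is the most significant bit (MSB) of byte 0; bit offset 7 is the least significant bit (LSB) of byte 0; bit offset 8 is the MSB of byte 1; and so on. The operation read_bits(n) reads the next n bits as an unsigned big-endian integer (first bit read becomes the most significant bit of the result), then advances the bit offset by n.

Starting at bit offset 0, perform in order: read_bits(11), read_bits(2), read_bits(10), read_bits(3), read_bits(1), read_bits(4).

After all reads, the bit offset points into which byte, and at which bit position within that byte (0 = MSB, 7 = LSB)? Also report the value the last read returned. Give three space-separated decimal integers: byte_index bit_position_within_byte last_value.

Read 1: bits[0:11] width=11 -> value=911 (bin 01110001111); offset now 11 = byte 1 bit 3; 21 bits remain
Read 2: bits[11:13] width=2 -> value=1 (bin 01); offset now 13 = byte 1 bit 5; 19 bits remain
Read 3: bits[13:23] width=10 -> value=428 (bin 0110101100); offset now 23 = byte 2 bit 7; 9 bits remain
Read 4: bits[23:26] width=3 -> value=3 (bin 011); offset now 26 = byte 3 bit 2; 6 bits remain
Read 5: bits[26:27] width=1 -> value=0 (bin 0); offset now 27 = byte 3 bit 3; 5 bits remain
Read 6: bits[27:31] width=4 -> value=15 (bin 1111); offset now 31 = byte 3 bit 7; 1 bits remain

Answer: 3 7 15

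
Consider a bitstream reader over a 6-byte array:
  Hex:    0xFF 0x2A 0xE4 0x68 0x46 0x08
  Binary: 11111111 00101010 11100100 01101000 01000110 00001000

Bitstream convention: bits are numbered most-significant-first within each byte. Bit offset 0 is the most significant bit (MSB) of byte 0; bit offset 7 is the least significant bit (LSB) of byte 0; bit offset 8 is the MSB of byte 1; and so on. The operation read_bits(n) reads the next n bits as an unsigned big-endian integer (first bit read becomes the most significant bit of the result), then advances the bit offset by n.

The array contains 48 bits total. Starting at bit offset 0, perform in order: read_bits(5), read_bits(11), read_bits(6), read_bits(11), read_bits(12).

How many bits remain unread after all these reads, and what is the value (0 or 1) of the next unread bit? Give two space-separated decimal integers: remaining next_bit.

Read 1: bits[0:5] width=5 -> value=31 (bin 11111); offset now 5 = byte 0 bit 5; 43 bits remain
Read 2: bits[5:16] width=11 -> value=1834 (bin 11100101010); offset now 16 = byte 2 bit 0; 32 bits remain
Read 3: bits[16:22] width=6 -> value=57 (bin 111001); offset now 22 = byte 2 bit 6; 26 bits remain
Read 4: bits[22:33] width=11 -> value=208 (bin 00011010000); offset now 33 = byte 4 bit 1; 15 bits remain
Read 5: bits[33:45] width=12 -> value=2241 (bin 100011000001); offset now 45 = byte 5 bit 5; 3 bits remain

Answer: 3 0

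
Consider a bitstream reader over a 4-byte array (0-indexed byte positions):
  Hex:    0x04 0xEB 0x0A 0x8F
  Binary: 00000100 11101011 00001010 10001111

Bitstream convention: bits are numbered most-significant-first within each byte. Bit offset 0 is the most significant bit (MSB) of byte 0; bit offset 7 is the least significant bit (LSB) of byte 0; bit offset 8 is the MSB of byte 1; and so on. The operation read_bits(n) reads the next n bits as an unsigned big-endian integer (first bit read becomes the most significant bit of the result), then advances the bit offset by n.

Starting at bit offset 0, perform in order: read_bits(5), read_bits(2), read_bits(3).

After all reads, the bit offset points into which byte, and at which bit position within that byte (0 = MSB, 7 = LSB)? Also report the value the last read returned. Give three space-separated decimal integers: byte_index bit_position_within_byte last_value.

Answer: 1 2 3

Derivation:
Read 1: bits[0:5] width=5 -> value=0 (bin 00000); offset now 5 = byte 0 bit 5; 27 bits remain
Read 2: bits[5:7] width=2 -> value=2 (bin 10); offset now 7 = byte 0 bit 7; 25 bits remain
Read 3: bits[7:10] width=3 -> value=3 (bin 011); offset now 10 = byte 1 bit 2; 22 bits remain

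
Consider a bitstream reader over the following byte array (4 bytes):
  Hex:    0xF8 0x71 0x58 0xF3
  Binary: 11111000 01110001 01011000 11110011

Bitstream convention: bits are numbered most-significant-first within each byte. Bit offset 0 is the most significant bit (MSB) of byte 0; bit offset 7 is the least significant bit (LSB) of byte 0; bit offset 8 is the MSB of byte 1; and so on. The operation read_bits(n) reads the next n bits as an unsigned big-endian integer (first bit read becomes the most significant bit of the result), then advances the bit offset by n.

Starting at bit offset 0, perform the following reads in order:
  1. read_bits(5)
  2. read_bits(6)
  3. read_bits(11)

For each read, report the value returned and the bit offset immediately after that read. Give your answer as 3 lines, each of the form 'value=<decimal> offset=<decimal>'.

Read 1: bits[0:5] width=5 -> value=31 (bin 11111); offset now 5 = byte 0 bit 5; 27 bits remain
Read 2: bits[5:11] width=6 -> value=3 (bin 000011); offset now 11 = byte 1 bit 3; 21 bits remain
Read 3: bits[11:22] width=11 -> value=1110 (bin 10001010110); offset now 22 = byte 2 bit 6; 10 bits remain

Answer: value=31 offset=5
value=3 offset=11
value=1110 offset=22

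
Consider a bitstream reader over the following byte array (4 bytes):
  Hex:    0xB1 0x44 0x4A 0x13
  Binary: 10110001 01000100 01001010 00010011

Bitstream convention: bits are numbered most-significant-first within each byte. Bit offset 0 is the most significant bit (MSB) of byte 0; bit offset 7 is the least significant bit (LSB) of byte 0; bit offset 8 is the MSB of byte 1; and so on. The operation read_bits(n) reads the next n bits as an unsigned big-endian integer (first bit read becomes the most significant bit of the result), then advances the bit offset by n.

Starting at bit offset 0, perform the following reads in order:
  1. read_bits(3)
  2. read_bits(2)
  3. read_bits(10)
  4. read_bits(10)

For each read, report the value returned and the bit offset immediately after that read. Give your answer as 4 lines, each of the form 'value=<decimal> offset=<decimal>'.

Answer: value=5 offset=3
value=2 offset=5
value=162 offset=15
value=148 offset=25

Derivation:
Read 1: bits[0:3] width=3 -> value=5 (bin 101); offset now 3 = byte 0 bit 3; 29 bits remain
Read 2: bits[3:5] width=2 -> value=2 (bin 10); offset now 5 = byte 0 bit 5; 27 bits remain
Read 3: bits[5:15] width=10 -> value=162 (bin 0010100010); offset now 15 = byte 1 bit 7; 17 bits remain
Read 4: bits[15:25] width=10 -> value=148 (bin 0010010100); offset now 25 = byte 3 bit 1; 7 bits remain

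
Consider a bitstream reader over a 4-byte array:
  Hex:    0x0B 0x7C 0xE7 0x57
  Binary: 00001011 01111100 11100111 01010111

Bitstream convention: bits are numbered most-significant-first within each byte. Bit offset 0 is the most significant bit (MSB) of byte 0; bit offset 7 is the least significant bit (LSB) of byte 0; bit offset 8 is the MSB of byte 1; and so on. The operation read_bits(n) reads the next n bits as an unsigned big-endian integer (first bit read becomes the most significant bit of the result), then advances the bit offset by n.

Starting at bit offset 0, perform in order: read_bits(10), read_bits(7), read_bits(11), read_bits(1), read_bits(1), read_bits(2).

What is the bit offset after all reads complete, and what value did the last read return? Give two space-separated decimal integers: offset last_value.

Read 1: bits[0:10] width=10 -> value=45 (bin 0000101101); offset now 10 = byte 1 bit 2; 22 bits remain
Read 2: bits[10:17] width=7 -> value=121 (bin 1111001); offset now 17 = byte 2 bit 1; 15 bits remain
Read 3: bits[17:28] width=11 -> value=1653 (bin 11001110101); offset now 28 = byte 3 bit 4; 4 bits remain
Read 4: bits[28:29] width=1 -> value=0 (bin 0); offset now 29 = byte 3 bit 5; 3 bits remain
Read 5: bits[29:30] width=1 -> value=1 (bin 1); offset now 30 = byte 3 bit 6; 2 bits remain
Read 6: bits[30:32] width=2 -> value=3 (bin 11); offset now 32 = byte 4 bit 0; 0 bits remain

Answer: 32 3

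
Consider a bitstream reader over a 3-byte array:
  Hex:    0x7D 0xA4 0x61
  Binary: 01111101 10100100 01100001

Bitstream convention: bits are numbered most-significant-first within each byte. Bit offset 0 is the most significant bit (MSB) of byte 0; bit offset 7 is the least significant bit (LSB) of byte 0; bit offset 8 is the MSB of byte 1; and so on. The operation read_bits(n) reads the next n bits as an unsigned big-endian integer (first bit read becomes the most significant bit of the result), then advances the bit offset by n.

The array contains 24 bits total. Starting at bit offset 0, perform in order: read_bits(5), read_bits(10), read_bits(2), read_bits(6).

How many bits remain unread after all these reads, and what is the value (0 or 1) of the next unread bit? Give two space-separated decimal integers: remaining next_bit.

Read 1: bits[0:5] width=5 -> value=15 (bin 01111); offset now 5 = byte 0 bit 5; 19 bits remain
Read 2: bits[5:15] width=10 -> value=722 (bin 1011010010); offset now 15 = byte 1 bit 7; 9 bits remain
Read 3: bits[15:17] width=2 -> value=0 (bin 00); offset now 17 = byte 2 bit 1; 7 bits remain
Read 4: bits[17:23] width=6 -> value=48 (bin 110000); offset now 23 = byte 2 bit 7; 1 bits remain

Answer: 1 1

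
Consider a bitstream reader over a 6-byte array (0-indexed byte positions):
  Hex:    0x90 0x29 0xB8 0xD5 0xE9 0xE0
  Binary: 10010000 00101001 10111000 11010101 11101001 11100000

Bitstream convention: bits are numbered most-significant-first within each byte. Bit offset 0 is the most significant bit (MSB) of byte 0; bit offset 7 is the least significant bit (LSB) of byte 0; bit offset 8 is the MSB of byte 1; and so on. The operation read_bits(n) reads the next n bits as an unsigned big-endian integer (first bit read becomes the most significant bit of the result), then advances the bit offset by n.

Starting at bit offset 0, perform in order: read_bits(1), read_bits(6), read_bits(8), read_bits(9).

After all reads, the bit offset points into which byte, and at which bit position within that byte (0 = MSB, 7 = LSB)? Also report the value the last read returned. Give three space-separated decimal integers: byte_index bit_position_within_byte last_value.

Read 1: bits[0:1] width=1 -> value=1 (bin 1); offset now 1 = byte 0 bit 1; 47 bits remain
Read 2: bits[1:7] width=6 -> value=8 (bin 001000); offset now 7 = byte 0 bit 7; 41 bits remain
Read 3: bits[7:15] width=8 -> value=20 (bin 00010100); offset now 15 = byte 1 bit 7; 33 bits remain
Read 4: bits[15:24] width=9 -> value=440 (bin 110111000); offset now 24 = byte 3 bit 0; 24 bits remain

Answer: 3 0 440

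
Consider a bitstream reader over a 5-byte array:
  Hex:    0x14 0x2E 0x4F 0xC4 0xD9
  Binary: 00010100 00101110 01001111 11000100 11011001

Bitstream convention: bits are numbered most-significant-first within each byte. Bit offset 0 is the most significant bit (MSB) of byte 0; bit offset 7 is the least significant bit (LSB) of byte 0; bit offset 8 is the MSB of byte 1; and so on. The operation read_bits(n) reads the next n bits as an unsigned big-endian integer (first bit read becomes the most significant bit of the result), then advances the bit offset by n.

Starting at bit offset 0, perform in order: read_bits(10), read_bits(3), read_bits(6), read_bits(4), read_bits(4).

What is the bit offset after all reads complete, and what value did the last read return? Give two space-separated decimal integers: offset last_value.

Read 1: bits[0:10] width=10 -> value=80 (bin 0001010000); offset now 10 = byte 1 bit 2; 30 bits remain
Read 2: bits[10:13] width=3 -> value=5 (bin 101); offset now 13 = byte 1 bit 5; 27 bits remain
Read 3: bits[13:19] width=6 -> value=50 (bin 110010); offset now 19 = byte 2 bit 3; 21 bits remain
Read 4: bits[19:23] width=4 -> value=7 (bin 0111); offset now 23 = byte 2 bit 7; 17 bits remain
Read 5: bits[23:27] width=4 -> value=14 (bin 1110); offset now 27 = byte 3 bit 3; 13 bits remain

Answer: 27 14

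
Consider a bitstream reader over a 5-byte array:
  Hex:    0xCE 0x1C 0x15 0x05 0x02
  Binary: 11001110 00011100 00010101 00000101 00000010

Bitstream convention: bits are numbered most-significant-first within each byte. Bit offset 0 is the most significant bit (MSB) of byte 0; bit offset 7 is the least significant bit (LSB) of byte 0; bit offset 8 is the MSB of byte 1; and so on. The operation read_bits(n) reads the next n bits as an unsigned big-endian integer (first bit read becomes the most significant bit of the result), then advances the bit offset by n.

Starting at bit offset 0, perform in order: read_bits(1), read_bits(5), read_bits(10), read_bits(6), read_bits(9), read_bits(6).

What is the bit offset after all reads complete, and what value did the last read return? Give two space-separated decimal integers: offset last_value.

Read 1: bits[0:1] width=1 -> value=1 (bin 1); offset now 1 = byte 0 bit 1; 39 bits remain
Read 2: bits[1:6] width=5 -> value=19 (bin 10011); offset now 6 = byte 0 bit 6; 34 bits remain
Read 3: bits[6:16] width=10 -> value=540 (bin 1000011100); offset now 16 = byte 2 bit 0; 24 bits remain
Read 4: bits[16:22] width=6 -> value=5 (bin 000101); offset now 22 = byte 2 bit 6; 18 bits remain
Read 5: bits[22:31] width=9 -> value=130 (bin 010000010); offset now 31 = byte 3 bit 7; 9 bits remain
Read 6: bits[31:37] width=6 -> value=32 (bin 100000); offset now 37 = byte 4 bit 5; 3 bits remain

Answer: 37 32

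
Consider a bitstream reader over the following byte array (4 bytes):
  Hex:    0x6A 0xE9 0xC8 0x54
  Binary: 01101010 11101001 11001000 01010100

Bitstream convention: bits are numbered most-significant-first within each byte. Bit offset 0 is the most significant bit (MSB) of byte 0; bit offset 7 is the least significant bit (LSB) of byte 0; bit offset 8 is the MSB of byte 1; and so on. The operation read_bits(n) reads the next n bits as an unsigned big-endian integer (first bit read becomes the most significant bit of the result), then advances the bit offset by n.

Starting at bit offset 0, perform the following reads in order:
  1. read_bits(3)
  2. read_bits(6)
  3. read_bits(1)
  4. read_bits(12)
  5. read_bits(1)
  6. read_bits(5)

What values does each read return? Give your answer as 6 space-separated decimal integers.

Read 1: bits[0:3] width=3 -> value=3 (bin 011); offset now 3 = byte 0 bit 3; 29 bits remain
Read 2: bits[3:9] width=6 -> value=21 (bin 010101); offset now 9 = byte 1 bit 1; 23 bits remain
Read 3: bits[9:10] width=1 -> value=1 (bin 1); offset now 10 = byte 1 bit 2; 22 bits remain
Read 4: bits[10:22] width=12 -> value=2674 (bin 101001110010); offset now 22 = byte 2 bit 6; 10 bits remain
Read 5: bits[22:23] width=1 -> value=0 (bin 0); offset now 23 = byte 2 bit 7; 9 bits remain
Read 6: bits[23:28] width=5 -> value=5 (bin 00101); offset now 28 = byte 3 bit 4; 4 bits remain

Answer: 3 21 1 2674 0 5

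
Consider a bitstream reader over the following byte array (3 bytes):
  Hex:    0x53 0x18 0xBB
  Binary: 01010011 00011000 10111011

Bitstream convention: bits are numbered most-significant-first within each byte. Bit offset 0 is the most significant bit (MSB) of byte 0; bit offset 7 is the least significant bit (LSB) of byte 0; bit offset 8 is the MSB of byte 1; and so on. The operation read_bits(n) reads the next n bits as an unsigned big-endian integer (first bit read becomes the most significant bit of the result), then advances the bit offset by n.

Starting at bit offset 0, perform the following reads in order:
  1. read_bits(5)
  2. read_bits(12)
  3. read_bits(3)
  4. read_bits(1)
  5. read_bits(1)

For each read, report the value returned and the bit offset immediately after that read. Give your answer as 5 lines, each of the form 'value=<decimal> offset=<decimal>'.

Read 1: bits[0:5] width=5 -> value=10 (bin 01010); offset now 5 = byte 0 bit 5; 19 bits remain
Read 2: bits[5:17] width=12 -> value=1585 (bin 011000110001); offset now 17 = byte 2 bit 1; 7 bits remain
Read 3: bits[17:20] width=3 -> value=3 (bin 011); offset now 20 = byte 2 bit 4; 4 bits remain
Read 4: bits[20:21] width=1 -> value=1 (bin 1); offset now 21 = byte 2 bit 5; 3 bits remain
Read 5: bits[21:22] width=1 -> value=0 (bin 0); offset now 22 = byte 2 bit 6; 2 bits remain

Answer: value=10 offset=5
value=1585 offset=17
value=3 offset=20
value=1 offset=21
value=0 offset=22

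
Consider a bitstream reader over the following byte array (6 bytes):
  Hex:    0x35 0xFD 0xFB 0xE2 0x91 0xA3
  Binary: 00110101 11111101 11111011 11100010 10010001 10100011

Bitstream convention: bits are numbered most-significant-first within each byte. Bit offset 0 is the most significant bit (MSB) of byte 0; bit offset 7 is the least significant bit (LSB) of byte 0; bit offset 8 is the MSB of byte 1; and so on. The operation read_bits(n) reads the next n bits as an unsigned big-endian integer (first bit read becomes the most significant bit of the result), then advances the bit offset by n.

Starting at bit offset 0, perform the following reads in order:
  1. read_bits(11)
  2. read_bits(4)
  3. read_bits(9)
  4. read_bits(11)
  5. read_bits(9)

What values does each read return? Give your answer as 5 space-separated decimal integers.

Answer: 431 14 507 1812 282

Derivation:
Read 1: bits[0:11] width=11 -> value=431 (bin 00110101111); offset now 11 = byte 1 bit 3; 37 bits remain
Read 2: bits[11:15] width=4 -> value=14 (bin 1110); offset now 15 = byte 1 bit 7; 33 bits remain
Read 3: bits[15:24] width=9 -> value=507 (bin 111111011); offset now 24 = byte 3 bit 0; 24 bits remain
Read 4: bits[24:35] width=11 -> value=1812 (bin 11100010100); offset now 35 = byte 4 bit 3; 13 bits remain
Read 5: bits[35:44] width=9 -> value=282 (bin 100011010); offset now 44 = byte 5 bit 4; 4 bits remain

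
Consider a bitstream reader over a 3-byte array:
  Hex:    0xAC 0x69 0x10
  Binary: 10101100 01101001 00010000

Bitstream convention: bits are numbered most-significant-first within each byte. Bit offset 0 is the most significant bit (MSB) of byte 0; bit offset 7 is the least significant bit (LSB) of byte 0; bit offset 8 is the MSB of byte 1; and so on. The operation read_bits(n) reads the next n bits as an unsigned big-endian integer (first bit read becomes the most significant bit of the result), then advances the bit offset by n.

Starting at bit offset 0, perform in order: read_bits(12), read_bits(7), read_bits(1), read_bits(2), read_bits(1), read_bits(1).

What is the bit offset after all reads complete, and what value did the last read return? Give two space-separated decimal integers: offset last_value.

Read 1: bits[0:12] width=12 -> value=2758 (bin 101011000110); offset now 12 = byte 1 bit 4; 12 bits remain
Read 2: bits[12:19] width=7 -> value=72 (bin 1001000); offset now 19 = byte 2 bit 3; 5 bits remain
Read 3: bits[19:20] width=1 -> value=1 (bin 1); offset now 20 = byte 2 bit 4; 4 bits remain
Read 4: bits[20:22] width=2 -> value=0 (bin 00); offset now 22 = byte 2 bit 6; 2 bits remain
Read 5: bits[22:23] width=1 -> value=0 (bin 0); offset now 23 = byte 2 bit 7; 1 bits remain
Read 6: bits[23:24] width=1 -> value=0 (bin 0); offset now 24 = byte 3 bit 0; 0 bits remain

Answer: 24 0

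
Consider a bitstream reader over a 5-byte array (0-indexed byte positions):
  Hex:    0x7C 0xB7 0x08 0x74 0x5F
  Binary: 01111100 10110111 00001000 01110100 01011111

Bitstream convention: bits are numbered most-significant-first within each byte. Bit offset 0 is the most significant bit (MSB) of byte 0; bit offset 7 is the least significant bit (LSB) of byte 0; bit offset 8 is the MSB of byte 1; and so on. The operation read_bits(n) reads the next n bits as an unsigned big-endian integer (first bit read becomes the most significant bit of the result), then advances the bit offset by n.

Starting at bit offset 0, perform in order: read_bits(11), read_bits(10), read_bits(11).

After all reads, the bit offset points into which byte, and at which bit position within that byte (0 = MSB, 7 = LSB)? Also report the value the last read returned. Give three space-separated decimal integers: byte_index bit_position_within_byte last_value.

Read 1: bits[0:11] width=11 -> value=997 (bin 01111100101); offset now 11 = byte 1 bit 3; 29 bits remain
Read 2: bits[11:21] width=10 -> value=737 (bin 1011100001); offset now 21 = byte 2 bit 5; 19 bits remain
Read 3: bits[21:32] width=11 -> value=116 (bin 00001110100); offset now 32 = byte 4 bit 0; 8 bits remain

Answer: 4 0 116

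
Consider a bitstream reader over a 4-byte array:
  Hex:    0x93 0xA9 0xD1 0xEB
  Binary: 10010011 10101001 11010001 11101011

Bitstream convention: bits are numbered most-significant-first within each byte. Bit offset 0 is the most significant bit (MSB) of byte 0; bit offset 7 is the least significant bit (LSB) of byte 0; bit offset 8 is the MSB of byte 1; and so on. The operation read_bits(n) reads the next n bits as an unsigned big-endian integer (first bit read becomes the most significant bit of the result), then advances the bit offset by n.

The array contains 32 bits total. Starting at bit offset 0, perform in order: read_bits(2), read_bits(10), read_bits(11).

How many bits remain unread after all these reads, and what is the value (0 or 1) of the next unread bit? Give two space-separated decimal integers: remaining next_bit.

Read 1: bits[0:2] width=2 -> value=2 (bin 10); offset now 2 = byte 0 bit 2; 30 bits remain
Read 2: bits[2:12] width=10 -> value=314 (bin 0100111010); offset now 12 = byte 1 bit 4; 20 bits remain
Read 3: bits[12:23] width=11 -> value=1256 (bin 10011101000); offset now 23 = byte 2 bit 7; 9 bits remain

Answer: 9 1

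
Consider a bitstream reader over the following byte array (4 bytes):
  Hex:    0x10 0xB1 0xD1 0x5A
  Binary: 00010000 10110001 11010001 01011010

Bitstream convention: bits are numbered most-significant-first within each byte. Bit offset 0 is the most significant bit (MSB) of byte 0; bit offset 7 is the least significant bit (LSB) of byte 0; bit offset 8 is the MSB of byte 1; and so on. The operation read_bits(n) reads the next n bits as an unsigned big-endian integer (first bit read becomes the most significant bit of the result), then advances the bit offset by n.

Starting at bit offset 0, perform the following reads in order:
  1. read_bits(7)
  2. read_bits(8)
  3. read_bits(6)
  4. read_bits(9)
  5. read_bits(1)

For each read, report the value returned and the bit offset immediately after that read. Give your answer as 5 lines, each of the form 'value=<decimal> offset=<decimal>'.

Read 1: bits[0:7] width=7 -> value=8 (bin 0001000); offset now 7 = byte 0 bit 7; 25 bits remain
Read 2: bits[7:15] width=8 -> value=88 (bin 01011000); offset now 15 = byte 1 bit 7; 17 bits remain
Read 3: bits[15:21] width=6 -> value=58 (bin 111010); offset now 21 = byte 2 bit 5; 11 bits remain
Read 4: bits[21:30] width=9 -> value=86 (bin 001010110); offset now 30 = byte 3 bit 6; 2 bits remain
Read 5: bits[30:31] width=1 -> value=1 (bin 1); offset now 31 = byte 3 bit 7; 1 bits remain

Answer: value=8 offset=7
value=88 offset=15
value=58 offset=21
value=86 offset=30
value=1 offset=31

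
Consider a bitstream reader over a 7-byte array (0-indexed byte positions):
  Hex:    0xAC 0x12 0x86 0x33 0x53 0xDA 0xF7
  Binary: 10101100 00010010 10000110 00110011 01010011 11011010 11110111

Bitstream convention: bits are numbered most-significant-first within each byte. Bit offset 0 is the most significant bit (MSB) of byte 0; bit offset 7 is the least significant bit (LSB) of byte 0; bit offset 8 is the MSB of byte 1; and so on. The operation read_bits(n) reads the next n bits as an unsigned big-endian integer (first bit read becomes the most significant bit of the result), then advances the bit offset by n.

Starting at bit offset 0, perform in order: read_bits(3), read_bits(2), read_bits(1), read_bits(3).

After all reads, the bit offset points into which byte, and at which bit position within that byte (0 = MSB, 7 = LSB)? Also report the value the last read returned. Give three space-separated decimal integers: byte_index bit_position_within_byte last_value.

Answer: 1 1 0

Derivation:
Read 1: bits[0:3] width=3 -> value=5 (bin 101); offset now 3 = byte 0 bit 3; 53 bits remain
Read 2: bits[3:5] width=2 -> value=1 (bin 01); offset now 5 = byte 0 bit 5; 51 bits remain
Read 3: bits[5:6] width=1 -> value=1 (bin 1); offset now 6 = byte 0 bit 6; 50 bits remain
Read 4: bits[6:9] width=3 -> value=0 (bin 000); offset now 9 = byte 1 bit 1; 47 bits remain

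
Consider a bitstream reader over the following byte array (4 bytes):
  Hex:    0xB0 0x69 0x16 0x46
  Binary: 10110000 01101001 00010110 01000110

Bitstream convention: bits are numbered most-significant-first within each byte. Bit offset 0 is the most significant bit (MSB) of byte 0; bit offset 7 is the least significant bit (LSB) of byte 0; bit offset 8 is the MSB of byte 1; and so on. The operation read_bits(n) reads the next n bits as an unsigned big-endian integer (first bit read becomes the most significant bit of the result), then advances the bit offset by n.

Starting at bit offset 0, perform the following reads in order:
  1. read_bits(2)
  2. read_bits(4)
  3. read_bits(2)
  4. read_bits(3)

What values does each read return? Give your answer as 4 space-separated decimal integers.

Read 1: bits[0:2] width=2 -> value=2 (bin 10); offset now 2 = byte 0 bit 2; 30 bits remain
Read 2: bits[2:6] width=4 -> value=12 (bin 1100); offset now 6 = byte 0 bit 6; 26 bits remain
Read 3: bits[6:8] width=2 -> value=0 (bin 00); offset now 8 = byte 1 bit 0; 24 bits remain
Read 4: bits[8:11] width=3 -> value=3 (bin 011); offset now 11 = byte 1 bit 3; 21 bits remain

Answer: 2 12 0 3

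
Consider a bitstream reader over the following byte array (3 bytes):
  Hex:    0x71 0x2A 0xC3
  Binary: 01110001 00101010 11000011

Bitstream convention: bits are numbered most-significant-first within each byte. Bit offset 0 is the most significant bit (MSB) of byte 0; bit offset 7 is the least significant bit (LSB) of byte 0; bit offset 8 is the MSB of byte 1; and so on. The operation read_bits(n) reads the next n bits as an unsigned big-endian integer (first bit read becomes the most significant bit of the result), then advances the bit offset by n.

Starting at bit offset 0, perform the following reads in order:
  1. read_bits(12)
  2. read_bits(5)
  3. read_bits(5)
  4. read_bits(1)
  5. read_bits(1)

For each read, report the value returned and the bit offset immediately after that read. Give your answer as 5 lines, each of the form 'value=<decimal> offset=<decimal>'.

Answer: value=1810 offset=12
value=21 offset=17
value=16 offset=22
value=1 offset=23
value=1 offset=24

Derivation:
Read 1: bits[0:12] width=12 -> value=1810 (bin 011100010010); offset now 12 = byte 1 bit 4; 12 bits remain
Read 2: bits[12:17] width=5 -> value=21 (bin 10101); offset now 17 = byte 2 bit 1; 7 bits remain
Read 3: bits[17:22] width=5 -> value=16 (bin 10000); offset now 22 = byte 2 bit 6; 2 bits remain
Read 4: bits[22:23] width=1 -> value=1 (bin 1); offset now 23 = byte 2 bit 7; 1 bits remain
Read 5: bits[23:24] width=1 -> value=1 (bin 1); offset now 24 = byte 3 bit 0; 0 bits remain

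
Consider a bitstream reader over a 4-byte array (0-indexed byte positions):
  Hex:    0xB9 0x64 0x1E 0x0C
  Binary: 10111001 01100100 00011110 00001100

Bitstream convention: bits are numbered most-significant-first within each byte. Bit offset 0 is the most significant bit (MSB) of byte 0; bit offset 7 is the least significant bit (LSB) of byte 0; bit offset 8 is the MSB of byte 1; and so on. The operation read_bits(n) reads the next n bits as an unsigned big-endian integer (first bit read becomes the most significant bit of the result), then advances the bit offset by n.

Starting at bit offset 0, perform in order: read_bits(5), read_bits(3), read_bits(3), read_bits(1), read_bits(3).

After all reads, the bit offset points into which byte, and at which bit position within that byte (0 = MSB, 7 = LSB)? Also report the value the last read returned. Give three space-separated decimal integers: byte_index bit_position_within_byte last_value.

Answer: 1 7 2

Derivation:
Read 1: bits[0:5] width=5 -> value=23 (bin 10111); offset now 5 = byte 0 bit 5; 27 bits remain
Read 2: bits[5:8] width=3 -> value=1 (bin 001); offset now 8 = byte 1 bit 0; 24 bits remain
Read 3: bits[8:11] width=3 -> value=3 (bin 011); offset now 11 = byte 1 bit 3; 21 bits remain
Read 4: bits[11:12] width=1 -> value=0 (bin 0); offset now 12 = byte 1 bit 4; 20 bits remain
Read 5: bits[12:15] width=3 -> value=2 (bin 010); offset now 15 = byte 1 bit 7; 17 bits remain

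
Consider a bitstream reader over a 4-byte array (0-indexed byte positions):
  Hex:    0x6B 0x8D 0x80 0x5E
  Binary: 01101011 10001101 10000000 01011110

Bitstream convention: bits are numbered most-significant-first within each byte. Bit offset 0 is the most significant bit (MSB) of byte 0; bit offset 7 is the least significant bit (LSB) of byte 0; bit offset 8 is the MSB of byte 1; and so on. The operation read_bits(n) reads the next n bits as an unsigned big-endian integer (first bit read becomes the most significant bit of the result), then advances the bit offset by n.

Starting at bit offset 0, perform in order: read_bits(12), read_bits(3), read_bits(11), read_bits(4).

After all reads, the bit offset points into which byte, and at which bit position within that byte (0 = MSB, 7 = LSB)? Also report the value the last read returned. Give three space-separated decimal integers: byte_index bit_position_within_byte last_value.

Read 1: bits[0:12] width=12 -> value=1720 (bin 011010111000); offset now 12 = byte 1 bit 4; 20 bits remain
Read 2: bits[12:15] width=3 -> value=6 (bin 110); offset now 15 = byte 1 bit 7; 17 bits remain
Read 3: bits[15:26] width=11 -> value=1537 (bin 11000000001); offset now 26 = byte 3 bit 2; 6 bits remain
Read 4: bits[26:30] width=4 -> value=7 (bin 0111); offset now 30 = byte 3 bit 6; 2 bits remain

Answer: 3 6 7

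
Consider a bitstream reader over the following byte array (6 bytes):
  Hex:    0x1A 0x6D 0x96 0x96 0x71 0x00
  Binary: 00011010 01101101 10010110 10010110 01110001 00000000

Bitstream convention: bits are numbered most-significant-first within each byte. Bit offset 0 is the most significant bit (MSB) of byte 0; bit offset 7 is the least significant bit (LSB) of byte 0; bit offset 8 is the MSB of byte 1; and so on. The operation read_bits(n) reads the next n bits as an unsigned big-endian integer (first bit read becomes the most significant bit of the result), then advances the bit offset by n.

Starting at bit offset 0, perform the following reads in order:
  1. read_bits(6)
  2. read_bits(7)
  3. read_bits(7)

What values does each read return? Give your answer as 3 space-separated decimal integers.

Answer: 6 77 89

Derivation:
Read 1: bits[0:6] width=6 -> value=6 (bin 000110); offset now 6 = byte 0 bit 6; 42 bits remain
Read 2: bits[6:13] width=7 -> value=77 (bin 1001101); offset now 13 = byte 1 bit 5; 35 bits remain
Read 3: bits[13:20] width=7 -> value=89 (bin 1011001); offset now 20 = byte 2 bit 4; 28 bits remain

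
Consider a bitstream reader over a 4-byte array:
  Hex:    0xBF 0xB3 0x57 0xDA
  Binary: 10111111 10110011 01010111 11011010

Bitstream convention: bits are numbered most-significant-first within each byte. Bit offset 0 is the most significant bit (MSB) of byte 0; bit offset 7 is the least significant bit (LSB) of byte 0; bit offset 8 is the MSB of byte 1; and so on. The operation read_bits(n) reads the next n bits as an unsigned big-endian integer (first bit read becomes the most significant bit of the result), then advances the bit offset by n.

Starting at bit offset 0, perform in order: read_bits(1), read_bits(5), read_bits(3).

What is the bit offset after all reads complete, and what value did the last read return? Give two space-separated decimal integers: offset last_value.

Read 1: bits[0:1] width=1 -> value=1 (bin 1); offset now 1 = byte 0 bit 1; 31 bits remain
Read 2: bits[1:6] width=5 -> value=15 (bin 01111); offset now 6 = byte 0 bit 6; 26 bits remain
Read 3: bits[6:9] width=3 -> value=7 (bin 111); offset now 9 = byte 1 bit 1; 23 bits remain

Answer: 9 7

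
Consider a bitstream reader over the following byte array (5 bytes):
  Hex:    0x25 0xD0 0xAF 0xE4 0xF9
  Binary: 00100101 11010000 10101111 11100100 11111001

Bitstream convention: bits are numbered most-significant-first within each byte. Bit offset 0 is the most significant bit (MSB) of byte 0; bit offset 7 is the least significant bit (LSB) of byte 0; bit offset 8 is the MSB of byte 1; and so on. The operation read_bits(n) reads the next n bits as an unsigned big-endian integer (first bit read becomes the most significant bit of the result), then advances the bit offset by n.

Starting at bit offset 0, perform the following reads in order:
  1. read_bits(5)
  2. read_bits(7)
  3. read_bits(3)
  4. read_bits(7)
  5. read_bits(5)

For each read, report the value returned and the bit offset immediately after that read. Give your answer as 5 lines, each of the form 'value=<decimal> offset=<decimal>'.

Answer: value=4 offset=5
value=93 offset=12
value=0 offset=15
value=43 offset=22
value=31 offset=27

Derivation:
Read 1: bits[0:5] width=5 -> value=4 (bin 00100); offset now 5 = byte 0 bit 5; 35 bits remain
Read 2: bits[5:12] width=7 -> value=93 (bin 1011101); offset now 12 = byte 1 bit 4; 28 bits remain
Read 3: bits[12:15] width=3 -> value=0 (bin 000); offset now 15 = byte 1 bit 7; 25 bits remain
Read 4: bits[15:22] width=7 -> value=43 (bin 0101011); offset now 22 = byte 2 bit 6; 18 bits remain
Read 5: bits[22:27] width=5 -> value=31 (bin 11111); offset now 27 = byte 3 bit 3; 13 bits remain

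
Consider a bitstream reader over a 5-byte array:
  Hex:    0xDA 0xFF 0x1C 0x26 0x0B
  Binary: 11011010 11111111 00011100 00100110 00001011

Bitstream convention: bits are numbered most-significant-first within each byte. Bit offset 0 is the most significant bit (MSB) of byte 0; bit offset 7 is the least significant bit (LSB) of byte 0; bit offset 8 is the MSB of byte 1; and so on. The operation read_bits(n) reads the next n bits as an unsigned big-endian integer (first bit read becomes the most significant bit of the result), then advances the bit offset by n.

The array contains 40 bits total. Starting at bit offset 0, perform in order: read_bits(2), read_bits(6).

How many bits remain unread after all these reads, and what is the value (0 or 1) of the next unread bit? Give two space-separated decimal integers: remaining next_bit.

Answer: 32 1

Derivation:
Read 1: bits[0:2] width=2 -> value=3 (bin 11); offset now 2 = byte 0 bit 2; 38 bits remain
Read 2: bits[2:8] width=6 -> value=26 (bin 011010); offset now 8 = byte 1 bit 0; 32 bits remain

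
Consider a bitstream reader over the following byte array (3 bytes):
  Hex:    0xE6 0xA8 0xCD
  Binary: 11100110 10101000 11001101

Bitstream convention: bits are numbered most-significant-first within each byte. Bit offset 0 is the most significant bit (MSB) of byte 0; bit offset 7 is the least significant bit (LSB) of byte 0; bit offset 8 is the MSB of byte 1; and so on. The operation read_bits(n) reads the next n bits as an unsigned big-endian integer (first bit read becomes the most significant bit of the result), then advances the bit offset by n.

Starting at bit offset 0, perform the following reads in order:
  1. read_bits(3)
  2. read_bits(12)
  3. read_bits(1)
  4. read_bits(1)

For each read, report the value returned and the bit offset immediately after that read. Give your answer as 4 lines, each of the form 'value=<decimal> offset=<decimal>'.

Answer: value=7 offset=3
value=852 offset=15
value=0 offset=16
value=1 offset=17

Derivation:
Read 1: bits[0:3] width=3 -> value=7 (bin 111); offset now 3 = byte 0 bit 3; 21 bits remain
Read 2: bits[3:15] width=12 -> value=852 (bin 001101010100); offset now 15 = byte 1 bit 7; 9 bits remain
Read 3: bits[15:16] width=1 -> value=0 (bin 0); offset now 16 = byte 2 bit 0; 8 bits remain
Read 4: bits[16:17] width=1 -> value=1 (bin 1); offset now 17 = byte 2 bit 1; 7 bits remain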